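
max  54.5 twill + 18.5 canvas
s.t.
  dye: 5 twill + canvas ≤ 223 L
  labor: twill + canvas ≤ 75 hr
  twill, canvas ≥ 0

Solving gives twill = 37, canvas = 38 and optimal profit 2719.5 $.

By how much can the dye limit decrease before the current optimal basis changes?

Binding constraints: dye, labor. The basis is B = [[5,1],[1,1]] with det 4.
Per unit decrease in dye, x* moves by d = (-0.25, 0.25).
The basis stays optimal until twill reaches 0; allowable decrease = 148 L.

148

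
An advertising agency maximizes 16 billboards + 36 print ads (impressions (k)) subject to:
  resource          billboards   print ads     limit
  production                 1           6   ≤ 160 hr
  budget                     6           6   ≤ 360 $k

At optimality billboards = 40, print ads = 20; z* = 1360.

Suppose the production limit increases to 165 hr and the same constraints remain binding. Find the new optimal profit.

Both production and budget are binding at x*.
The binding rows give the dual system: 1·y_production + 6·y_budget = 16 and 6·y_production + 6·y_budget = 36.
Solving: y_production = 4, y_budget = 2.
Δz = y_production·Δb = 4 × (5) = 20, so new z* = 1360 + 20 = 1380.

1380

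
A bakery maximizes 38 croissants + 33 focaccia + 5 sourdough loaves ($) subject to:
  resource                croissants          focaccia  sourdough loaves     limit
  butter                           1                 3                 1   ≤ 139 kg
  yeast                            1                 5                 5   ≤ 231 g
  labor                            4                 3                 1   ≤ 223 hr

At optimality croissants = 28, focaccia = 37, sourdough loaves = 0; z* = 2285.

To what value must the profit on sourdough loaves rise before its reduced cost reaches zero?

At the optimum: butter uses 139 of 139 (binding); yeast uses 213 of 231 (slack = 18); labor uses 223 of 223 (binding).
By complementary slackness, y = 0 for the non-binding constraint.
From A_Bᵀ y = c: 1·y_butter + 4·y_labor = 38; 3·y_butter + 3·y_labor = 33.
→ y_butter = 2 and y_labor = 9.
sourdough loaves enters the basis when its profit ≥ yᵀa₃ = 2·1 + 9·1 = 11.

11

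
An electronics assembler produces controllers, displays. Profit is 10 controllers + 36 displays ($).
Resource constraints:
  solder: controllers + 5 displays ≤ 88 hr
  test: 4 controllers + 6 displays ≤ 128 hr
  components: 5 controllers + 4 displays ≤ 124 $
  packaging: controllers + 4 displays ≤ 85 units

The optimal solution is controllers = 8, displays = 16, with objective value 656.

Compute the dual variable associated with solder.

6

Check each constraint at x*: solder 88/88 (tight); test 128/128 (tight); components 104/124 (slack 20); packaging 72/85 (slack 13).
By complementary slackness, y = 0 for the non-binding constraints.
From A_Bᵀ y = c: 1·y_solder + 4·y_test = 10; 5·y_solder + 6·y_test = 36.
This yields shadow prices y_solder = 6, y_test = 1.
Shadow price of solder = 6.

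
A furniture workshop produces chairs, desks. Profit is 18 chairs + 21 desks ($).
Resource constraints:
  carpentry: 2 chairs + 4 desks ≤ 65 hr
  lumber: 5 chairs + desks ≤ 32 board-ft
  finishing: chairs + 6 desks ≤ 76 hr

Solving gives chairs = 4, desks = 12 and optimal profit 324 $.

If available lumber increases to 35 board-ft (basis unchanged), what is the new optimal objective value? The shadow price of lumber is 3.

Δb = 3, so new z* = 324 + (3)·(3) = 324 + 9 = 333.

333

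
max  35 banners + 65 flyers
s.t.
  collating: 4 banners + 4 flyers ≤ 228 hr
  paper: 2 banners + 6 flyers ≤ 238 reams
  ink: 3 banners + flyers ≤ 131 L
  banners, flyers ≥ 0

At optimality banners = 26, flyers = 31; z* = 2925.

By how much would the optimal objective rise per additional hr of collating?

At the optimum: collating uses 228 of 228 (binding); paper uses 238 of 238 (binding); ink uses 109 of 131 (slack = 22).
Slack constraints have shadow price 0 (complementary slackness).
From A_Bᵀ y = c: 4·y_collating + 2·y_paper = 35; 4·y_collating + 6·y_paper = 65.
→ y_collating = 5 and y_paper = 7.5.
Shadow price of collating = 5.

5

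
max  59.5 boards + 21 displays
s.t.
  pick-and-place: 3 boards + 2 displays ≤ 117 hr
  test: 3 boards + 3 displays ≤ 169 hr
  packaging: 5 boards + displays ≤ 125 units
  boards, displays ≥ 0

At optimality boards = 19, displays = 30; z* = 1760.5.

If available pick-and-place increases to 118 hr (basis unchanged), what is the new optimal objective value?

Binding: pick-and-place and packaging. Non-binding: test (22 unused).
Since test is not tight, its dual is 0.
The binding rows give the dual system: 3·y_pick-and-place + 5·y_packaging = 59.5 and 2·y_pick-and-place + 1·y_packaging = 21.
This yields shadow prices y_pick-and-place = 6.5, y_packaging = 8.
Δz = y_pick-and-place·Δb = 6.5 × (1) = 6.5, so new z* = 1760.5 + 6.5 = 1767.

1767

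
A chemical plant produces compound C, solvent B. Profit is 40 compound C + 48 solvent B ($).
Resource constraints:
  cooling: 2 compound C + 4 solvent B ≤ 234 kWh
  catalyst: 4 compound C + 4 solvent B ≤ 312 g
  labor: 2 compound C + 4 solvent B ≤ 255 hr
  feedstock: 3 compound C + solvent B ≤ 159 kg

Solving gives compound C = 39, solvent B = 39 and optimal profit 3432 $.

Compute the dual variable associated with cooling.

At the optimum: cooling uses 234 of 234 (binding); catalyst uses 312 of 312 (binding); labor uses 234 of 255 (slack = 21); feedstock uses 156 of 159 (slack = 3).
Since labor, feedstock are not tight, their duals are 0.
Dual feasibility on the basic columns requires 2·y_cooling + 4·y_catalyst = 40, 4·y_cooling + 4·y_catalyst = 48.
Solving: y_cooling = 4, y_catalyst = 8.
Shadow price of cooling = 4.

4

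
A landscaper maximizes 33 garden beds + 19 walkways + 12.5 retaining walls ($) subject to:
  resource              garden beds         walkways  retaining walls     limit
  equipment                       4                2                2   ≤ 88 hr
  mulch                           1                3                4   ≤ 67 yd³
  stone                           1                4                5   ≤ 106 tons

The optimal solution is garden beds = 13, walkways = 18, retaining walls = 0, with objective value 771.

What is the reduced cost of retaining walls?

Check each constraint at x*: equipment 88/88 (tight); mulch 67/67 (tight); stone 85/106 (slack 21).
Since stone is not tight, its dual is 0.
From A_Bᵀ y = c: 4·y_equipment + 1·y_mulch = 33; 2·y_equipment + 3·y_mulch = 19.
→ y_equipment = 8 and y_mulch = 1.
Reduced cost of retaining walls: c₃ − yᵀa₃ = 12.5 − (8·2 + 1·4) = 12.5 − 20 = -7.5.

-7.5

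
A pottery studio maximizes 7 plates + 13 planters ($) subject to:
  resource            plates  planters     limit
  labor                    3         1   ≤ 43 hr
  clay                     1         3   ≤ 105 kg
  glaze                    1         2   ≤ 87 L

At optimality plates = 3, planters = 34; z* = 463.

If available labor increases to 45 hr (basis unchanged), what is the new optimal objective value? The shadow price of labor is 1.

465

Δb = 2, so new z* = 463 + (1)·(2) = 463 + 2 = 465.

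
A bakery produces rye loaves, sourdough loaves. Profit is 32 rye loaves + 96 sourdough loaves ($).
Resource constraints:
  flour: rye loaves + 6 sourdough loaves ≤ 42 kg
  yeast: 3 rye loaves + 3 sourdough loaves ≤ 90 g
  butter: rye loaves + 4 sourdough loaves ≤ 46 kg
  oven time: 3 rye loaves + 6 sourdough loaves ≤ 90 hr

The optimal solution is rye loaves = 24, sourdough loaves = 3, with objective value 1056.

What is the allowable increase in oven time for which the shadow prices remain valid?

7.2

Binding constraints: flour, oven time. The basis is B = [[1,6],[3,6]] with det -12.
Per unit increase in oven time, x* moves by d = (0.5, -0.0833).
The basis stays optimal until yeast becomes binding; allowable increase = 7.2 hr.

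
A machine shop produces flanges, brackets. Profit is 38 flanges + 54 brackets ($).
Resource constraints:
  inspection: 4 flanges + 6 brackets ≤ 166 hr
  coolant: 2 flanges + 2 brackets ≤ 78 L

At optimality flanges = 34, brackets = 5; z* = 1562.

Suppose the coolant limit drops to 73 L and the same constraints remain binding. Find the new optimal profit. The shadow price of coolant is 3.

Δb = -5, so new z* = 1562 + (3)·(-5) = 1562 − 15 = 1547.

1547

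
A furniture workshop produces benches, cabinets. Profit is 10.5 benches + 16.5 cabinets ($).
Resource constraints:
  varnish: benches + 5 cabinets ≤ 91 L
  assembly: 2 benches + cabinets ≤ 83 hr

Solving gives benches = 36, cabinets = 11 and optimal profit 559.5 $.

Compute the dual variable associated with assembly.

Both varnish and assembly are binding at x*.
Dual feasibility on the basic columns requires 1·y_varnish + 2·y_assembly = 10.5, 5·y_varnish + 1·y_assembly = 16.5.
This yields shadow prices y_varnish = 2.5, y_assembly = 4.
Shadow price of assembly = 4.

4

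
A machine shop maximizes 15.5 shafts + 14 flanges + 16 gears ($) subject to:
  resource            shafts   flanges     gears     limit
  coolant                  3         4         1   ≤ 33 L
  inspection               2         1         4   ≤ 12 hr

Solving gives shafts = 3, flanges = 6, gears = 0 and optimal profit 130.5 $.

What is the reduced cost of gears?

-2.5

Both coolant and inspection are binding at x*.
From A_Bᵀ y = c: 3·y_coolant + 2·y_inspection = 15.5; 4·y_coolant + 1·y_inspection = 14.
→ y_coolant = 2.5 and y_inspection = 4.
Reduced cost of gears: c₃ − yᵀa₃ = 16 − (2.5·1 + 4·4) = 16 − 18.5 = -2.5.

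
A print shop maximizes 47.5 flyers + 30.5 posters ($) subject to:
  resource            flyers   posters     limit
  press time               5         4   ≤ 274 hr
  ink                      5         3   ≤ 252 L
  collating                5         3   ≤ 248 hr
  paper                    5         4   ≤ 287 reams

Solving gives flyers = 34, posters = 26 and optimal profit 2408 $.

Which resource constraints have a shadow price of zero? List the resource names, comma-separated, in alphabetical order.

ink, paper

press time: 274/274 (binding)
ink: 248/252 (slack 4)
collating: 248/248 (binding)
paper: 274/287 (slack 13)
By complementary slackness, a constraint with positive slack has shadow price 0 → ink, paper.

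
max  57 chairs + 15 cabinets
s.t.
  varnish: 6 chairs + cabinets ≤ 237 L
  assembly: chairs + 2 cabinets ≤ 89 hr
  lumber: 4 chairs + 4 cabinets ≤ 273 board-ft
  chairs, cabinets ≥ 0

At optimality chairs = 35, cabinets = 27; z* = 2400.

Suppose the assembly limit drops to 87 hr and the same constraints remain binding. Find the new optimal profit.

2394

Check each constraint at x*: varnish 237/237 (tight); assembly 89/89 (tight); lumber 248/273 (slack 25).
Since lumber is not tight, its dual is 0.
From A_Bᵀ y = c: 6·y_varnish + 1·y_assembly = 57; 1·y_varnish + 2·y_assembly = 15.
Solving: y_varnish = 9, y_assembly = 3.
Δz = y_assembly·Δb = 3 × (-2) = -6, so new z* = 2400 − 6 = 2394.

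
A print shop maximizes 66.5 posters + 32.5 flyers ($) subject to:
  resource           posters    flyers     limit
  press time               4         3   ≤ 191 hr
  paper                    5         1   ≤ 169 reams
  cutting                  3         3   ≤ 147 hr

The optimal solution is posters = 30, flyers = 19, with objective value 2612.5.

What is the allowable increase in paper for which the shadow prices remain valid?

56

Binding constraints: paper, cutting. The basis is B = [[5,1],[3,3]] with det 12.
Per unit increase in paper, x* moves by d = (0.25, -0.25).
The basis stays optimal until press time becomes binding; allowable increase = 56 reams.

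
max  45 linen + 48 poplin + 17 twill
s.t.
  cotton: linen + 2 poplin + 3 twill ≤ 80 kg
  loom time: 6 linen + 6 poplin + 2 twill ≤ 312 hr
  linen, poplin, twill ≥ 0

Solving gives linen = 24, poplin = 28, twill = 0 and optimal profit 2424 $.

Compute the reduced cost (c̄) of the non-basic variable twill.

-6

Check each constraint at x*: cotton 80/80 (tight); loom time 312/312 (tight).
From A_Bᵀ y = c: 1·y_cotton + 6·y_loom time = 45; 2·y_cotton + 6·y_loom time = 48.
Solving: y_cotton = 3, y_loom time = 7.
Reduced cost of twill: c₃ − yᵀa₃ = 17 − (3·3 + 7·2) = 17 − 23 = -6.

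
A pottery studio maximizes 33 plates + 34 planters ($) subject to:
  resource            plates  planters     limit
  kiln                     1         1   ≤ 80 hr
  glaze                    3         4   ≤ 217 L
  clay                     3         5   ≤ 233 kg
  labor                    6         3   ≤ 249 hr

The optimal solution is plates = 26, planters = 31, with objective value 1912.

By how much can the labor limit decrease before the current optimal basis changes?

Binding constraints: clay, labor. The basis is B = [[3,5],[6,3]] with det -21.
Per unit decrease in labor, x* moves by d = (-0.2381, 0.1429).
The basis stays optimal until plates reaches 0; allowable decrease = 109.2 hr.

109.2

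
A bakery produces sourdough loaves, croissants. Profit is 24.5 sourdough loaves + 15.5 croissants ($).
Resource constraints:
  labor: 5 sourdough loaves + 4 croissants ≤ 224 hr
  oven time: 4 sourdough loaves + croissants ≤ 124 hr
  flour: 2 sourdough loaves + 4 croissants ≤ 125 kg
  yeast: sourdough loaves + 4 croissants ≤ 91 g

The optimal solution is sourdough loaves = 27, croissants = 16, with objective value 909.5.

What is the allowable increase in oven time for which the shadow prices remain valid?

23.4375

Binding constraints: oven time, yeast. The basis is B = [[4,1],[1,4]] with det 15.
Per unit increase in oven time, x* moves by d = (0.2667, -0.0667).
The basis stays optimal until labor becomes binding; allowable increase = 23.4375 hr.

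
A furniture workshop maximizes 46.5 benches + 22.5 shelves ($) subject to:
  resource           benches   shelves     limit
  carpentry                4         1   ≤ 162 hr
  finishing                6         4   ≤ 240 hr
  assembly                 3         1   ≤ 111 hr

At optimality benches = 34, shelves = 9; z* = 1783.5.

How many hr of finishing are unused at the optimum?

0

finishing used = 6·34 + 4·9 = 240; slack = 240 − 240 = 0.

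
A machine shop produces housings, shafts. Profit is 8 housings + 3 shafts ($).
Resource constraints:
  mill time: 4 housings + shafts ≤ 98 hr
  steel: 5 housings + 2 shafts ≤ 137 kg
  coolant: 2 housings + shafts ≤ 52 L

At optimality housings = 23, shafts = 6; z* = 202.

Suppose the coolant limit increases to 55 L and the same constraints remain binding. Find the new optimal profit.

At the optimum: mill time uses 98 of 98 (binding); steel uses 127 of 137 (slack = 10); coolant uses 52 of 52 (binding).
By complementary slackness, y = 0 for the non-binding constraint.
From A_Bᵀ y = c: 4·y_mill time + 2·y_coolant = 8; 1·y_mill time + 1·y_coolant = 3.
Solving: y_mill time = 1, y_coolant = 2.
Δz = y_coolant·Δb = 2 × (3) = 6, so new z* = 202 + 6 = 208.

208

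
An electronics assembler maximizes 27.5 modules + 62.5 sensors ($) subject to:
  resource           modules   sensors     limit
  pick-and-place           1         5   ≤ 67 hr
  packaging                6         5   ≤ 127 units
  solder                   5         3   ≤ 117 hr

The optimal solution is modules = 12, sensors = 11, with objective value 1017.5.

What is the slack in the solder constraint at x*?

solder used = 5·12 + 3·11 = 93; slack = 117 − 93 = 24.

24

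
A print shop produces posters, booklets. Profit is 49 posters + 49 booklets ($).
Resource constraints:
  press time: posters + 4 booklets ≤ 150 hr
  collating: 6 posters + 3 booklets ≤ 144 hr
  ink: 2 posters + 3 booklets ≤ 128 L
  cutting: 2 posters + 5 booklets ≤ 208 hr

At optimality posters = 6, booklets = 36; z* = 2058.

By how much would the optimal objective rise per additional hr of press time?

7

Binding: press time and collating. Non-binding: ink (8 unused), cutting (16 unused).
By complementary slackness, y = 0 for the non-binding constraints.
From A_Bᵀ y = c: 1·y_press time + 6·y_collating = 49; 4·y_press time + 3·y_collating = 49.
This yields shadow prices y_press time = 7, y_collating = 7.
Shadow price of press time = 7.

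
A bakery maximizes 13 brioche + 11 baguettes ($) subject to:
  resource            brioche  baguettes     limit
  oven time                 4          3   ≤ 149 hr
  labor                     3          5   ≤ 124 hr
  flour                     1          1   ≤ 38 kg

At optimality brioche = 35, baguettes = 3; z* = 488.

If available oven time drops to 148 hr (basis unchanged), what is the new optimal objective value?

486

Binding: oven time and flour. Non-binding: labor (4 unused).
By complementary slackness, y = 0 for the non-binding constraint.
From A_Bᵀ y = c: 4·y_oven time + 1·y_flour = 13; 3·y_oven time + 1·y_flour = 11.
This yields shadow prices y_oven time = 2, y_flour = 5.
Δz = y_oven time·Δb = 2 × (-1) = -2, so new z* = 488 − 2 = 486.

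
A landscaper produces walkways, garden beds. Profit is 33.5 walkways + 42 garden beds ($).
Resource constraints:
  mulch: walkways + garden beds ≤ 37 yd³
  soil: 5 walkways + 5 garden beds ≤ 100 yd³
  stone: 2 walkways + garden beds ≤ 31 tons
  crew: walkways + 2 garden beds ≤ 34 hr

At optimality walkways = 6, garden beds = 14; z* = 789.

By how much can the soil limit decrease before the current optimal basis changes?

15

Binding constraints: soil, crew. The basis is B = [[5,5],[1,2]] with det 5.
Per unit decrease in soil, x* moves by d = (-0.4, 0.2).
The basis stays optimal until walkways reaches 0; allowable decrease = 15 yd³.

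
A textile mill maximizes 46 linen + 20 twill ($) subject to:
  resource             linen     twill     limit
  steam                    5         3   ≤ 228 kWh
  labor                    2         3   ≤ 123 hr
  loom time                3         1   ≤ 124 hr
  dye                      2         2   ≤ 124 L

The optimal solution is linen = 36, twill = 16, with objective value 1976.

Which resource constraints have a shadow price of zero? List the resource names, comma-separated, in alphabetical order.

steam: 228/228 (binding)
labor: 120/123 (slack 3)
loom time: 124/124 (binding)
dye: 104/124 (slack 20)
By complementary slackness, a constraint with positive slack has shadow price 0 → dye, labor.

dye, labor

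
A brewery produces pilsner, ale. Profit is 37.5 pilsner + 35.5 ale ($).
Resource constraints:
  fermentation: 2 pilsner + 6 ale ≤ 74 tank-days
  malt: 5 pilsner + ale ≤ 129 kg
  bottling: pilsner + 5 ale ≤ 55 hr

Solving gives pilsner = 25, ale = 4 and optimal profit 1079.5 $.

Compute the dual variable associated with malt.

Binding: fermentation and malt. Non-binding: bottling (10 unused).
By complementary slackness, y = 0 for the non-binding constraint.
From A_Bᵀ y = c: 2·y_fermentation + 5·y_malt = 37.5; 6·y_fermentation + 1·y_malt = 35.5.
→ y_fermentation = 5 and y_malt = 5.5.
Shadow price of malt = 5.5.

5.5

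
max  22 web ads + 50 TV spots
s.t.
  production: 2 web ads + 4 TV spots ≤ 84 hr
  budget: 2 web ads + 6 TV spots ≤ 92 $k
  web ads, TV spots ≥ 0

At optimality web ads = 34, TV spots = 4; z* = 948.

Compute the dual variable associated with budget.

Check each constraint at x*: production 84/84 (tight); budget 92/92 (tight).
The binding rows give the dual system: 2·y_production + 2·y_budget = 22 and 4·y_production + 6·y_budget = 50.
This yields shadow prices y_production = 8, y_budget = 3.
Shadow price of budget = 3.

3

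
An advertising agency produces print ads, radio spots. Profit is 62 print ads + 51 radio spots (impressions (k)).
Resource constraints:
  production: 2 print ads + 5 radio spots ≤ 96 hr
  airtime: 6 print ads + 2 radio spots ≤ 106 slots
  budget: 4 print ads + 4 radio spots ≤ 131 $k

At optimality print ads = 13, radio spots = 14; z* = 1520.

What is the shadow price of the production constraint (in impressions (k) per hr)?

7

Check each constraint at x*: production 96/96 (tight); airtime 106/106 (tight); budget 108/131 (slack 23).
Since budget is not tight, its dual is 0.
From A_Bᵀ y = c: 2·y_production + 6·y_airtime = 62; 5·y_production + 2·y_airtime = 51.
Solving: y_production = 7, y_airtime = 8.
Shadow price of production = 7.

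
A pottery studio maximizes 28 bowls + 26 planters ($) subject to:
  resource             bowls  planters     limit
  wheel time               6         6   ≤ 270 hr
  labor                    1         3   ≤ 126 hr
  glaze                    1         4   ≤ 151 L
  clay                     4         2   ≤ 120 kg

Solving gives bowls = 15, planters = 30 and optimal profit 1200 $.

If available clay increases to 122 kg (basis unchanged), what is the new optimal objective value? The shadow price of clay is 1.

1202

Δb = 2, so new z* = 1200 + (1)·(2) = 1200 + 2 = 1202.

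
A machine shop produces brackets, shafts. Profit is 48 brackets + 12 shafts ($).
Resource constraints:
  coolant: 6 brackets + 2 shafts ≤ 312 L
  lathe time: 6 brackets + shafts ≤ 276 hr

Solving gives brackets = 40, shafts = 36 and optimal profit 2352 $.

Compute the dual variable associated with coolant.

4

Both coolant and lathe time are binding at x*.
From A_Bᵀ y = c: 6·y_coolant + 6·y_lathe time = 48; 2·y_coolant + 1·y_lathe time = 12.
Solving: y_coolant = 4, y_lathe time = 4.
Shadow price of coolant = 4.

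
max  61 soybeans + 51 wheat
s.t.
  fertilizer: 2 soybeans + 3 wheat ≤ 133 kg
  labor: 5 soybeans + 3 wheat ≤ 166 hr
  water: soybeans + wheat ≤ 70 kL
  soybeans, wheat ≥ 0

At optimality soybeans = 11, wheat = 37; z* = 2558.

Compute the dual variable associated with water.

At the optimum: fertilizer uses 133 of 133 (binding); labor uses 166 of 166 (binding); water uses 48 of 70 (slack = 22).
Slack constraints have shadow price 0 (complementary slackness).
Dual feasibility on the basic columns requires 2·y_fertilizer + 5·y_labor = 61, 3·y_fertilizer + 3·y_labor = 51.
Solving: y_fertilizer = 8, y_labor = 9.
Shadow price of water = 0.

0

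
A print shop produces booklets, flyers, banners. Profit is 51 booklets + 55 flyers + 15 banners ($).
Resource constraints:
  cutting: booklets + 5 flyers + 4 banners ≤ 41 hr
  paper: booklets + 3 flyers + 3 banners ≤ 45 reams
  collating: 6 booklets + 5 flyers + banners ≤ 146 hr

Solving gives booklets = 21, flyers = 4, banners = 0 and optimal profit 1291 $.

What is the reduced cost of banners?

Binding: cutting and collating. Non-binding: paper (12 unused).
Slack constraints have shadow price 0 (complementary slackness).
The binding rows give the dual system: 1·y_cutting + 6·y_collating = 51 and 5·y_cutting + 5·y_collating = 55.
→ y_cutting = 3 and y_collating = 8.
Reduced cost of banners: c₃ − yᵀa₃ = 15 − (3·4 + 8·1) = 15 − 20 = -5.

-5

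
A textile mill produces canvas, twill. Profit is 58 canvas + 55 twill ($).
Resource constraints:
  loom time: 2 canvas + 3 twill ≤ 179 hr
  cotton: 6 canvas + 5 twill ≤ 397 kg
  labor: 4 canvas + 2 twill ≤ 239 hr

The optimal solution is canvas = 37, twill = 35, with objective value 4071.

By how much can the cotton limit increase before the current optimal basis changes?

21

Binding constraints: loom time, cotton. The basis is B = [[2,3],[6,5]] with det -8.
Per unit increase in cotton, x* moves by d = (0.375, -0.25).
The basis stays optimal until labor becomes binding; allowable increase = 21 kg.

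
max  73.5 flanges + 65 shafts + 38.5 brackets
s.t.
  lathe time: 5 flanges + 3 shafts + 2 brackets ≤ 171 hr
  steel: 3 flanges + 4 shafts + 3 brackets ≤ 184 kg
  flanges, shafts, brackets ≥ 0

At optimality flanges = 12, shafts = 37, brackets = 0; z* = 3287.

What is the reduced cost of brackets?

-8

At the optimum: lathe time uses 171 of 171 (binding); steel uses 184 of 184 (binding).
The binding rows give the dual system: 5·y_lathe time + 3·y_steel = 73.5 and 3·y_lathe time + 4·y_steel = 65.
→ y_lathe time = 9 and y_steel = 9.5.
Reduced cost of brackets: c₃ − yᵀa₃ = 38.5 − (9·2 + 9.5·3) = 38.5 − 46.5 = -8.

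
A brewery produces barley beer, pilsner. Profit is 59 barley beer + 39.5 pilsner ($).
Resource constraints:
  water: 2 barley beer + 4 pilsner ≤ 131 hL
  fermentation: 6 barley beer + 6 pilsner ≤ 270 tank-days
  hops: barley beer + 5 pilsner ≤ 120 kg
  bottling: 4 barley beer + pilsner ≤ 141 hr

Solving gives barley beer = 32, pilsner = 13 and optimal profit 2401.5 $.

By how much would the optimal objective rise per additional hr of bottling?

6.5

Binding: fermentation and bottling. Non-binding: water (15 unused), hops (23 unused).
Slack constraints have shadow price 0 (complementary slackness).
The binding rows give the dual system: 6·y_fermentation + 4·y_bottling = 59 and 6·y_fermentation + 1·y_bottling = 39.5.
This yields shadow prices y_fermentation = 5.5, y_bottling = 6.5.
Shadow price of bottling = 6.5.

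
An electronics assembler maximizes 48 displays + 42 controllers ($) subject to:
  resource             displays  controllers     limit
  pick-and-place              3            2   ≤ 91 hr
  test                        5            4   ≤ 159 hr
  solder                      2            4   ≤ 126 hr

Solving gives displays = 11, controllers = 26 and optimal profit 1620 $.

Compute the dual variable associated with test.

Binding: test and solder. Non-binding: pick-and-place (6 unused).
By complementary slackness, y = 0 for the non-binding constraint.
From A_Bᵀ y = c: 5·y_test + 2·y_solder = 48; 4·y_test + 4·y_solder = 42.
→ y_test = 9 and y_solder = 1.5.
Shadow price of test = 9.

9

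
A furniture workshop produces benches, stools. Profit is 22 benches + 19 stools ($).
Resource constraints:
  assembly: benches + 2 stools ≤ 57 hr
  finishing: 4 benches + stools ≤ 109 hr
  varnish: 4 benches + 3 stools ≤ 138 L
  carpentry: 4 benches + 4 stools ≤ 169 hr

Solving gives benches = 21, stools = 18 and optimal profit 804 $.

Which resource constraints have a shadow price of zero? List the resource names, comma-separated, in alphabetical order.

assembly: 57/57 (binding)
finishing: 102/109 (slack 7)
varnish: 138/138 (binding)
carpentry: 156/169 (slack 13)
By complementary slackness, a constraint with positive slack has shadow price 0 → carpentry, finishing.

carpentry, finishing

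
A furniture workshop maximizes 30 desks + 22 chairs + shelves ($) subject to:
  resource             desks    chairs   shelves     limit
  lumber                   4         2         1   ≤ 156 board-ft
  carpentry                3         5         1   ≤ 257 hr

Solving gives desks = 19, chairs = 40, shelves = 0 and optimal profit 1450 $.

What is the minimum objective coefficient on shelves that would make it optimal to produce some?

8

Both lumber and carpentry are binding at x*.
Dual feasibility on the basic columns requires 4·y_lumber + 3·y_carpentry = 30, 2·y_lumber + 5·y_carpentry = 22.
This yields shadow prices y_lumber = 6, y_carpentry = 2.
shelves enters the basis when its profit ≥ yᵀa₃ = 6·1 + 2·1 = 8.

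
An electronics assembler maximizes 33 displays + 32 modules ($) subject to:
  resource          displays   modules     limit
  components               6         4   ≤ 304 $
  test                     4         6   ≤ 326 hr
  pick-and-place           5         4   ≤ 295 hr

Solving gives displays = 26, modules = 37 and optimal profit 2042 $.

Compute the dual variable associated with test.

3

At the optimum: components uses 304 of 304 (binding); test uses 326 of 326 (binding); pick-and-place uses 278 of 295 (slack = 17).
By complementary slackness, y = 0 for the non-binding constraint.
The binding rows give the dual system: 6·y_components + 4·y_test = 33 and 4·y_components + 6·y_test = 32.
Solving: y_components = 3.5, y_test = 3.
Shadow price of test = 3.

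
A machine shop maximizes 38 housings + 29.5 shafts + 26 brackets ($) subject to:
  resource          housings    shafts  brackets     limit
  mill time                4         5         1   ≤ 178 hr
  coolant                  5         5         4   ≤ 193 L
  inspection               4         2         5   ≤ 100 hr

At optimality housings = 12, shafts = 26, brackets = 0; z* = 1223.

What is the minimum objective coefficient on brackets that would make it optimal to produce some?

At the optimum: mill time uses 178 of 178 (binding); coolant uses 190 of 193 (slack = 3); inspection uses 100 of 100 (binding).
By complementary slackness, y = 0 for the non-binding constraint.
From A_Bᵀ y = c: 4·y_mill time + 4·y_inspection = 38; 5·y_mill time + 2·y_inspection = 29.5.
Solving: y_mill time = 3.5, y_inspection = 6.
brackets enters the basis when its profit ≥ yᵀa₃ = 3.5·1 + 6·5 = 33.5.

33.5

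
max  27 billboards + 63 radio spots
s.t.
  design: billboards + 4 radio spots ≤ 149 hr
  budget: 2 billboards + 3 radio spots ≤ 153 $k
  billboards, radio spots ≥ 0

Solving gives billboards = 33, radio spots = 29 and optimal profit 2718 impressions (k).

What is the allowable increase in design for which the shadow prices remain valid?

55

Binding constraints: design, budget. The basis is B = [[1,4],[2,3]] with det -5.
Per unit increase in design, x* moves by d = (-0.6, 0.4).
The basis stays optimal until billboards reaches 0; allowable increase = 55 hr.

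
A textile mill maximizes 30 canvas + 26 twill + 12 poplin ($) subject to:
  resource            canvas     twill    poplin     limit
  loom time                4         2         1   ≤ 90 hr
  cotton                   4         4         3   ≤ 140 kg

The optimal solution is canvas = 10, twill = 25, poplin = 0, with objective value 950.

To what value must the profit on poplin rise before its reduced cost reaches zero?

At the optimum: loom time uses 90 of 90 (binding); cotton uses 140 of 140 (binding).
The binding rows give the dual system: 4·y_loom time + 4·y_cotton = 30 and 2·y_loom time + 4·y_cotton = 26.
This yields shadow prices y_loom time = 2, y_cotton = 5.5.
poplin enters the basis when its profit ≥ yᵀa₃ = 2·1 + 5.5·3 = 18.5.

18.5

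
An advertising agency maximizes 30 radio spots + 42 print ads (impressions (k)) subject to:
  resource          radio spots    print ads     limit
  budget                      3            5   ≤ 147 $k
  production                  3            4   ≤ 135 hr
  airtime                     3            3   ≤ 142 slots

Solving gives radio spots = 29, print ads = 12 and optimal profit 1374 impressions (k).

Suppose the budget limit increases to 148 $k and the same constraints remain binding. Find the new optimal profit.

Check each constraint at x*: budget 147/147 (tight); production 135/135 (tight); airtime 123/142 (slack 19).
By complementary slackness, y = 0 for the non-binding constraint.
From A_Bᵀ y = c: 3·y_budget + 3·y_production = 30; 5·y_budget + 4·y_production = 42.
→ y_budget = 2 and y_production = 8.
Δz = y_budget·Δb = 2 × (1) = 2, so new z* = 1374 + 2 = 1376.

1376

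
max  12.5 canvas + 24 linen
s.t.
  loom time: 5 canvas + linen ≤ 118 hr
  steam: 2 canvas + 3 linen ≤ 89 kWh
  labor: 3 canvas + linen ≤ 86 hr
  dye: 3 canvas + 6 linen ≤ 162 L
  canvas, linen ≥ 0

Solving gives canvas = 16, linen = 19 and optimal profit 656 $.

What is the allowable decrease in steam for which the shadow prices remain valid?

8

Binding constraints: steam, dye. The basis is B = [[2,3],[3,6]] with det 3.
Per unit decrease in steam, x* moves by d = (-2, 1).
The basis stays optimal until canvas reaches 0; allowable decrease = 8 kWh.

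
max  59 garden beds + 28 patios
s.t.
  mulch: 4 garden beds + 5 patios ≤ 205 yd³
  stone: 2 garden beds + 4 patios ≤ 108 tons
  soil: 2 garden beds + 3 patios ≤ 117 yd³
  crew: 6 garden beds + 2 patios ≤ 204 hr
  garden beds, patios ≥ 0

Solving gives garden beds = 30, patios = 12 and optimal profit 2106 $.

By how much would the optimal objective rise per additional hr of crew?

9

Binding: stone and crew. Non-binding: mulch (25 unused), soil (21 unused).
Slack constraints have shadow price 0 (complementary slackness).
Dual feasibility on the basic columns requires 2·y_stone + 6·y_crew = 59, 4·y_stone + 2·y_crew = 28.
→ y_stone = 2.5 and y_crew = 9.
Shadow price of crew = 9.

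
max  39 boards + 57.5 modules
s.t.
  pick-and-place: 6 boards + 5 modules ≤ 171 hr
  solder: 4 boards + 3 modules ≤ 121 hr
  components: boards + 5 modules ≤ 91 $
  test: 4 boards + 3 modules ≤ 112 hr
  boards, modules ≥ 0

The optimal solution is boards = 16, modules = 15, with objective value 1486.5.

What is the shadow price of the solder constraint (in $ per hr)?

At the optimum: pick-and-place uses 171 of 171 (binding); solder uses 109 of 121 (slack = 12); components uses 91 of 91 (binding); test uses 109 of 112 (slack = 3).
By complementary slackness, y = 0 for the non-binding constraints.
From A_Bᵀ y = c: 6·y_pick-and-place + 1·y_components = 39; 5·y_pick-and-place + 5·y_components = 57.5.
→ y_pick-and-place = 5.5 and y_components = 6.
Shadow price of solder = 0.

0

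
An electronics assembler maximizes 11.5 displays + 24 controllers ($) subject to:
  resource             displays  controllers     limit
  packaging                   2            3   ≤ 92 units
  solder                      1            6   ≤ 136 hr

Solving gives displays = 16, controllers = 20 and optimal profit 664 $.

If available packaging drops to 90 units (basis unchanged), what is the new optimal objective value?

At the optimum: packaging uses 92 of 92 (binding); solder uses 136 of 136 (binding).
The binding rows give the dual system: 2·y_packaging + 1·y_solder = 11.5 and 3·y_packaging + 6·y_solder = 24.
→ y_packaging = 5 and y_solder = 1.5.
Δz = y_packaging·Δb = 5 × (-2) = -10, so new z* = 664 − 10 = 654.

654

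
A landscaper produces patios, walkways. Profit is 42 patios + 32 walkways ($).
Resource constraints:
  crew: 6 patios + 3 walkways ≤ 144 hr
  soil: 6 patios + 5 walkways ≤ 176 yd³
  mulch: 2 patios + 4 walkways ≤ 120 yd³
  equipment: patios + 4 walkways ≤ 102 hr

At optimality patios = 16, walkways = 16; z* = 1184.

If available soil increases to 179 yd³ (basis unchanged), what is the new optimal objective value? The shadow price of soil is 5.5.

1200.5

Δb = 3, so new z* = 1184 + (5.5)·(3) = 1184 + 16.5 = 1200.5.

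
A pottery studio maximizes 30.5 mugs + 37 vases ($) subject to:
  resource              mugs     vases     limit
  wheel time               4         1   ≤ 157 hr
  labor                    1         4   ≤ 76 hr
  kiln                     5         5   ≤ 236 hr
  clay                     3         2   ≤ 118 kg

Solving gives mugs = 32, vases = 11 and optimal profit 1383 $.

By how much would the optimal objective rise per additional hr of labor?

5

At the optimum: wheel time uses 139 of 157 (slack = 18); labor uses 76 of 76 (binding); kiln uses 215 of 236 (slack = 21); clay uses 118 of 118 (binding).
Since wheel time, kiln are not tight, their duals are 0.
From A_Bᵀ y = c: 1·y_labor + 3·y_clay = 30.5; 4·y_labor + 2·y_clay = 37.
This yields shadow prices y_labor = 5, y_clay = 8.5.
Shadow price of labor = 5.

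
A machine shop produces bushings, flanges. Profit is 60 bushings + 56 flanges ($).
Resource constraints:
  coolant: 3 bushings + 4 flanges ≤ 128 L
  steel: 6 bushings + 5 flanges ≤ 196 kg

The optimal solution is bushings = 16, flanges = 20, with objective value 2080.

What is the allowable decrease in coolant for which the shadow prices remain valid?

30

Binding constraints: coolant, steel. The basis is B = [[3,4],[6,5]] with det -9.
Per unit decrease in coolant, x* moves by d = (0.5556, -0.6667).
The basis stays optimal until flanges reaches 0; allowable decrease = 30 L.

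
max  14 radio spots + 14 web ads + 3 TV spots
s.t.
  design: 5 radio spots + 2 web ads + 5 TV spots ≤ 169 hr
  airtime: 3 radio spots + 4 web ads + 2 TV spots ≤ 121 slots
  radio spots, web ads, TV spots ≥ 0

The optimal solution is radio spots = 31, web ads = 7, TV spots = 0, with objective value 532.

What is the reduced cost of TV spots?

-8

Check each constraint at x*: design 169/169 (tight); airtime 121/121 (tight).
Dual feasibility on the basic columns requires 5·y_design + 3·y_airtime = 14, 2·y_design + 4·y_airtime = 14.
Solving: y_design = 1, y_airtime = 3.
Reduced cost of TV spots: c₃ − yᵀa₃ = 3 − (1·5 + 3·2) = 3 − 11 = -8.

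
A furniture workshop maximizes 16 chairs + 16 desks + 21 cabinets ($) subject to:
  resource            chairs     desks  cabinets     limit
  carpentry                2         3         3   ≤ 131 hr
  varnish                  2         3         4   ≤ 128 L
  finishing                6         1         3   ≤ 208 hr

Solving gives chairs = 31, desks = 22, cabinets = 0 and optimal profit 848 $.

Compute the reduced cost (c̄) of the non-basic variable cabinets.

-2

At the optimum: carpentry uses 128 of 131 (slack = 3); varnish uses 128 of 128 (binding); finishing uses 208 of 208 (binding).
Since carpentry is not tight, its dual is 0.
Dual feasibility on the basic columns requires 2·y_varnish + 6·y_finishing = 16, 3·y_varnish + 1·y_finishing = 16.
→ y_varnish = 5 and y_finishing = 1.
Reduced cost of cabinets: c₃ − yᵀa₃ = 21 − (5·4 + 1·3) = 21 − 23 = -2.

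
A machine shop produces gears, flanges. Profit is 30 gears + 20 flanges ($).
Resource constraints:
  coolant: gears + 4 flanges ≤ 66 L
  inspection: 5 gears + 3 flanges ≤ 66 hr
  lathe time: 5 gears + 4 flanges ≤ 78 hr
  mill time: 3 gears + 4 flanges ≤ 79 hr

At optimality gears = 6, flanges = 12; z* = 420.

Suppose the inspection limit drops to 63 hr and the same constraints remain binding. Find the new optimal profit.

Check each constraint at x*: coolant 54/66 (slack 12); inspection 66/66 (tight); lathe time 78/78 (tight); mill time 66/79 (slack 13).
Slack constraints have shadow price 0 (complementary slackness).
Dual feasibility on the basic columns requires 5·y_inspection + 5·y_lathe time = 30, 3·y_inspection + 4·y_lathe time = 20.
→ y_inspection = 4 and y_lathe time = 2.
Δz = y_inspection·Δb = 4 × (-3) = -12, so new z* = 420 − 12 = 408.

408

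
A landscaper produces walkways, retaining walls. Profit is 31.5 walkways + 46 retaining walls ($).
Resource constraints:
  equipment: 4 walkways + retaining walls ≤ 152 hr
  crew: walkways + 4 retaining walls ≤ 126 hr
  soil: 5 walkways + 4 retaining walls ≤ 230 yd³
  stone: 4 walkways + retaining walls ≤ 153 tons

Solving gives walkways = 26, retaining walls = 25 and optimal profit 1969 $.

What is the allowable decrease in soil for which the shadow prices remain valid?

104

Binding constraints: crew, soil. The basis is B = [[1,4],[5,4]] with det -16.
Per unit decrease in soil, x* moves by d = (-0.25, 0.0625).
The basis stays optimal until walkways reaches 0; allowable decrease = 104 yd³.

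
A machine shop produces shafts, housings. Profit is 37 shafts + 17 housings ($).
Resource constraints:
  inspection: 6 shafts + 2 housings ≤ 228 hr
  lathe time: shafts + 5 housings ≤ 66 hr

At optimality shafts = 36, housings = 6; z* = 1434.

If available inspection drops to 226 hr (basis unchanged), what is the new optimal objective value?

Both inspection and lathe time are binding at x*.
From A_Bᵀ y = c: 6·y_inspection + 1·y_lathe time = 37; 2·y_inspection + 5·y_lathe time = 17.
This yields shadow prices y_inspection = 6, y_lathe time = 1.
Δz = y_inspection·Δb = 6 × (-2) = -12, so new z* = 1434 − 12 = 1422.

1422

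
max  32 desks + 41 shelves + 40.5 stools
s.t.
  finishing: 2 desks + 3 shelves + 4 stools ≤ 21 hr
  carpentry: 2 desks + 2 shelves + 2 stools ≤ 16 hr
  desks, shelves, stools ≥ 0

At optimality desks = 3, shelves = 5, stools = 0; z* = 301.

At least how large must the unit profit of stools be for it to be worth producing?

50

At the optimum: finishing uses 21 of 21 (binding); carpentry uses 16 of 16 (binding).
From A_Bᵀ y = c: 2·y_finishing + 2·y_carpentry = 32; 3·y_finishing + 2·y_carpentry = 41.
→ y_finishing = 9 and y_carpentry = 7.
stools enters the basis when its profit ≥ yᵀa₃ = 9·4 + 7·2 = 50.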